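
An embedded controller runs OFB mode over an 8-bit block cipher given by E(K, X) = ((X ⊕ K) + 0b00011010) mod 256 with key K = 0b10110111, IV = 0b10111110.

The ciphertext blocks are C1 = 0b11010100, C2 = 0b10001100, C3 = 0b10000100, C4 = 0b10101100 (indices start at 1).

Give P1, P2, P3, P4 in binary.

P1 = 0b11110111, P2 = 0b00100010, P3 = 0b10110111, P4 = 0b00110010

OFB decryption: S_i = E(K, S_{i−1}) with S_{0} = IV; P_i = C_i ⊕ S_i.
P1: S = E(K, 0b10111110) = 0b00100011; 0b11010100 ⊕ 0b00100011 = 0b11110111.
P2: S = E(K, 0b00100011) = 0b10101110; 0b10001100 ⊕ 0b10101110 = 0b00100010.
P3: S = E(K, 0b10101110) = 0b00110011; 0b10000100 ⊕ 0b00110011 = 0b10110111.
P4: S = E(K, 0b00110011) = 0b10011110; 0b10101100 ⊕ 0b10011110 = 0b00110010.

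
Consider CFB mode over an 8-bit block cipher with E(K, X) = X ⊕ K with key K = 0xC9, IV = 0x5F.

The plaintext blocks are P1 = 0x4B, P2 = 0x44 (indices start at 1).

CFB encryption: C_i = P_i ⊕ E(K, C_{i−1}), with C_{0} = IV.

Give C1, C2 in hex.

C1 = 0xDD, C2 = 0x50

C1: E(K, 0x5F) = 0x96; 0x4B ⊕ 0x96 = 0xDD.
C2: E(K, 0xDD) = 0x14; 0x44 ⊕ 0x14 = 0x50.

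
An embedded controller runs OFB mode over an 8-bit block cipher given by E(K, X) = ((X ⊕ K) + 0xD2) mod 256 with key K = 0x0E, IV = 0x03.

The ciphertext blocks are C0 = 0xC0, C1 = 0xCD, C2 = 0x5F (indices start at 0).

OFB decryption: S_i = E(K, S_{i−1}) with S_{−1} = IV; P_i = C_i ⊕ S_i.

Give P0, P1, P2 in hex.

P0: S = E(K, 0x03) = 0xDF; 0xC0 ⊕ 0xDF = 0x1F.
P1: S = E(K, 0xDF) = 0xA3; 0xCD ⊕ 0xA3 = 0x6E.
P2: S = E(K, 0xA3) = 0x7F; 0x5F ⊕ 0x7F = 0x20.

P0 = 0x1F, P1 = 0x6E, P2 = 0x20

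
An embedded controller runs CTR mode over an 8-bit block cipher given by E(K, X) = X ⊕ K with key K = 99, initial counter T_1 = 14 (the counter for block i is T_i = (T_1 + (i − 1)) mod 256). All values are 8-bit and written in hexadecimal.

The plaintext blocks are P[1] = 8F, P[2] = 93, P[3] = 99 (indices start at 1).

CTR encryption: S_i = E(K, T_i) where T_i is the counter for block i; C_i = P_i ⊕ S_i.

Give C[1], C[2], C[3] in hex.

C[1] = 02, C[2] = 1F, C[3] = 16

C[1]: T = 14, S = E(K, T) = 8D; 8F ⊕ 8D = 02.
C[2]: T = 15, S = E(K, T) = 8C; 93 ⊕ 8C = 1F.
C[3]: T = 16, S = E(K, T) = 8F; 99 ⊕ 8F = 16.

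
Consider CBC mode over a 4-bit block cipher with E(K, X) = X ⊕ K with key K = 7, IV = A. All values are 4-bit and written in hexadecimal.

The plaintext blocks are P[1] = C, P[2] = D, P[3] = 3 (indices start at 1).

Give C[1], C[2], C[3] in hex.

C[1] = 1, C[2] = B, C[3] = F

CBC encryption: C_i = E(K, P_i ⊕ C_{i−1}), with C_{0} = IV.
C[1]: P[1] ⊕ A = 6; E(K, 6) = 1.
C[2]: P[2] ⊕ 1 = C; E(K, C) = B.
C[3]: P[3] ⊕ B = 8; E(K, 8) = F.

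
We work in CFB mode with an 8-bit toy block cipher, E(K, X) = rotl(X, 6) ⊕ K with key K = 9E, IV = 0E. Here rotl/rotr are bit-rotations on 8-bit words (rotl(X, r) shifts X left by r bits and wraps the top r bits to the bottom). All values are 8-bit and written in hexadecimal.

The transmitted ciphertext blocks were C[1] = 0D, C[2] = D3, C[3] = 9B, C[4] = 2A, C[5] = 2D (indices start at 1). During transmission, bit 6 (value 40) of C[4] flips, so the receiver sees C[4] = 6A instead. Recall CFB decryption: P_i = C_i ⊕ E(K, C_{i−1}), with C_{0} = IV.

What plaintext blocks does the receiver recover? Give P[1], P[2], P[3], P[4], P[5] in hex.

Only C[4] changed, to 6A. In CFB, a change in C_i flips the same bit in P_i and garbles P_{i+1}. Decrypting the received ciphertext:
P[1]: E(K, 0E) = 1D; 0D ⊕ 1D = 10.
P[2]: E(K, 0D) = DD; D3 ⊕ DD = 0E.
P[3]: E(K, D3) = 6A; 9B ⊕ 6A = F1.
P[4]: E(K, 9B) = 78; 6A ⊕ 78 = 12.
P[5]: E(K, 6A) = 04; 2D ⊕ 04 = 29.
Blocks that differ from the original plaintext: P[4], P[5].

P[1] = 10, P[2] = 0E, P[3] = F1, P[4] = 12, P[5] = 29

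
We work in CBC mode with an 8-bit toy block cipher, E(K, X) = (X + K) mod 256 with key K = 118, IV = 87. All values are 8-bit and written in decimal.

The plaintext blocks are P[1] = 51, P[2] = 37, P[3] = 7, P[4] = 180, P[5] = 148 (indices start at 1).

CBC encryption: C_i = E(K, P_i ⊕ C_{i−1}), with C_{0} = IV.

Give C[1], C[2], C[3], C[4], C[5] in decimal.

C[1]: P[1] ⊕ 87 = 100; E(K, 100) = 218.
C[2]: P[2] ⊕ 218 = 255; E(K, 255) = 117.
C[3]: P[3] ⊕ 117 = 114; E(K, 114) = 232.
C[4]: P[4] ⊕ 232 = 92; E(K, 92) = 210.
C[5]: P[5] ⊕ 210 = 70; E(K, 70) = 188.

C[1] = 218, C[2] = 117, C[3] = 232, C[4] = 210, C[5] = 188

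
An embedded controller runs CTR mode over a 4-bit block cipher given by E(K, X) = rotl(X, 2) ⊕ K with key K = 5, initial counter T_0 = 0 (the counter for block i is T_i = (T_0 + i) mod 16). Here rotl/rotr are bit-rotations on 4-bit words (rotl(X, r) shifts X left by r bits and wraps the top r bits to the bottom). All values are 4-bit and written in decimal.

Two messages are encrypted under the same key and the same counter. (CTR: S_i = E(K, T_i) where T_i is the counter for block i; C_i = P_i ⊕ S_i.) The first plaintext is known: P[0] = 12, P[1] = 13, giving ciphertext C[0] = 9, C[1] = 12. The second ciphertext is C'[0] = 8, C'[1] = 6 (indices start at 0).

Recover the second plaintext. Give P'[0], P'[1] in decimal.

P'[0] = 13, P'[1] = 7

In CTR with a reused counter, both messages share the same keystream S_i, so C_i ⊕ C'_i = P_i ⊕ P'_i and thus P'_i = P_i ⊕ C_i ⊕ C'_i.
P'[0]: 12 ⊕ 9 ⊕ 8 = 13.
P'[1]: 13 ⊕ 12 ⊕ 6 = 7.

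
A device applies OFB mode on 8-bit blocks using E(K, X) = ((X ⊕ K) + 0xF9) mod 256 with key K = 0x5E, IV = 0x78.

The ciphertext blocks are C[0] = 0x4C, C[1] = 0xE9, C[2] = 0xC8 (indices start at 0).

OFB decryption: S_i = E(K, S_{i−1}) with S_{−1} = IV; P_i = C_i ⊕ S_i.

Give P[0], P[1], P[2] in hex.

P[0]: S = E(K, 0x78) = 0x1F; 0x4C ⊕ 0x1F = 0x53.
P[1]: S = E(K, 0x1F) = 0x3A; 0xE9 ⊕ 0x3A = 0xD3.
P[2]: S = E(K, 0x3A) = 0x5D; 0xC8 ⊕ 0x5D = 0x95.

P[0] = 0x53, P[1] = 0xD3, P[2] = 0x95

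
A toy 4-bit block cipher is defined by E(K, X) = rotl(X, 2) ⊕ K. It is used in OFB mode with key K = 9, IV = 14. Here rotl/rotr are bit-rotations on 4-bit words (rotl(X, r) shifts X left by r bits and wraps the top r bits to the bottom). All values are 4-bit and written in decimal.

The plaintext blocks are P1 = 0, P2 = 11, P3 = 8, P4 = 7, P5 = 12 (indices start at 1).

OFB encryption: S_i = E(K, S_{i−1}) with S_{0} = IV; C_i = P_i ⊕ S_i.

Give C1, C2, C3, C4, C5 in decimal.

C1 = 2, C2 = 10, C3 = 5, C4 = 9, C5 = 14

C1: S = E(K, 14) = 2; 0 ⊕ 2 = 2.
C2: S = E(K, 2) = 1; 11 ⊕ 1 = 10.
C3: S = E(K, 1) = 13; 8 ⊕ 13 = 5.
C4: S = E(K, 13) = 14; 7 ⊕ 14 = 9.
C5: S = E(K, 14) = 2; 12 ⊕ 2 = 14.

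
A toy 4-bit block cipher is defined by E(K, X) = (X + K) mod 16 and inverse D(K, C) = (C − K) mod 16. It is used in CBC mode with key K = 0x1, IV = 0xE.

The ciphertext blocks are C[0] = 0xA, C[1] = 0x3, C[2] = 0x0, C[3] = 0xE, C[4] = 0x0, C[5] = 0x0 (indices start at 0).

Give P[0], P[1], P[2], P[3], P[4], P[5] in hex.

CBC decryption: P_i = D(K, C_i) ⊕ C_{i−1}, with C_{−1} = IV.
P[0]: D(K, 0xA) = 0x9; 0x9 ⊕ 0xE = 0x7.
P[1]: D(K, 0x3) = 0x2; 0x2 ⊕ 0xA = 0x8.
P[2]: D(K, 0x0) = 0xF; 0xF ⊕ 0x3 = 0xC.
P[3]: D(K, 0xE) = 0xD; 0xD ⊕ 0x0 = 0xD.
P[4]: D(K, 0x0) = 0xF; 0xF ⊕ 0xE = 0x1.
P[5]: D(K, 0x0) = 0xF; 0xF ⊕ 0x0 = 0xF.

P[0] = 0x7, P[1] = 0x8, P[2] = 0xC, P[3] = 0xD, P[4] = 0x1, P[5] = 0xF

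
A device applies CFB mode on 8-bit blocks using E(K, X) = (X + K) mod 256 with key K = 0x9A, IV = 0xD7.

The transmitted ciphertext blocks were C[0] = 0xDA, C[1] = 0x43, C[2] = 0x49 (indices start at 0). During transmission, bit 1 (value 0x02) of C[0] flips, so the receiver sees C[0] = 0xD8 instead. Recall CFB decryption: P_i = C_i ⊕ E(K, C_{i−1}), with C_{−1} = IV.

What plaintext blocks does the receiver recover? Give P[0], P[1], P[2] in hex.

P[0] = 0xA9, P[1] = 0x31, P[2] = 0x94

Only C[0] changed, to 0xD8. In CFB, a change in C_i flips the same bit in P_i and garbles P_{i+1}. Decrypting the received ciphertext:
P[0]: E(K, 0xD7) = 0x71; 0xD8 ⊕ 0x71 = 0xA9.
P[1]: E(K, 0xD8) = 0x72; 0x43 ⊕ 0x72 = 0x31.
P[2]: E(K, 0x43) = 0xDD; 0x49 ⊕ 0xDD = 0x94.
Blocks that differ from the original plaintext: P[0], P[1].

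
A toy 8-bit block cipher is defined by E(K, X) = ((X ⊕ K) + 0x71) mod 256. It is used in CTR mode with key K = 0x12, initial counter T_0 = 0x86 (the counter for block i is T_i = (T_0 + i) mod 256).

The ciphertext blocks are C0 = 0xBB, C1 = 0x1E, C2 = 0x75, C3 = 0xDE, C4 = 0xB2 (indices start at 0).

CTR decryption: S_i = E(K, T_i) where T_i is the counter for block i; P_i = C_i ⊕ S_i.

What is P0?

P0: T = 0x86, S = E(K, T) = 0x05; 0xBB ⊕ 0x05 = 0xBE.

P0 = 0xBE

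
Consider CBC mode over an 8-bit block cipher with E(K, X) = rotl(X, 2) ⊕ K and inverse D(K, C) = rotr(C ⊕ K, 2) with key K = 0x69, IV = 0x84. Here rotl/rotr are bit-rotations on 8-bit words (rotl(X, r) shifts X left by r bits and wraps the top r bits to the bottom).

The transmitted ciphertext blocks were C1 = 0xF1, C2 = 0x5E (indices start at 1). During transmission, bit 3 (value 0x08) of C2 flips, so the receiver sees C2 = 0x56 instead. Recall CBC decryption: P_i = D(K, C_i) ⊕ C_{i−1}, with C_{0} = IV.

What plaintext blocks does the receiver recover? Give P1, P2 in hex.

Only C2 changed, to 0x56. In CBC, a change in C_i garbles P_i and flips the same bit in P_{i+1}. Decrypting the received ciphertext:
P1: D(K, 0xF1) = 0x26; 0x26 ⊕ 0x84 = 0xA2.
P2: D(K, 0x56) = 0xCF; 0xCF ⊕ 0xF1 = 0x3E.
Blocks that differ from the original plaintext: P2.

P1 = 0xA2, P2 = 0x3E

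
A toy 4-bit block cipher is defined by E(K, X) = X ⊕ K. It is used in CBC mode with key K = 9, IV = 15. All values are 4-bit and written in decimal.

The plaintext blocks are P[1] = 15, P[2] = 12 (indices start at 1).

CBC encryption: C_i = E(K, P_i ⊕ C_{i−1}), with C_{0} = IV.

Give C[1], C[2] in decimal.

C[1]: P[1] ⊕ 15 = 0; E(K, 0) = 9.
C[2]: P[2] ⊕ 9 = 5; E(K, 5) = 12.

C[1] = 9, C[2] = 12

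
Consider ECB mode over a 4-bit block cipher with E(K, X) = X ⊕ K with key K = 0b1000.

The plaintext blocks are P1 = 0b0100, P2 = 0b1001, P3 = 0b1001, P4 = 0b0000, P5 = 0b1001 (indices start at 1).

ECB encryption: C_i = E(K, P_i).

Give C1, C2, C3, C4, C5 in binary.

C1: E(K, 0b0100) = 0b1100.
C2: E(K, 0b1001) = 0b0001.
C3: E(K, 0b1001) = 0b0001.
C4: E(K, 0b0000) = 0b1000.
C5: E(K, 0b1001) = 0b0001.

C1 = 0b1100, C2 = 0b0001, C3 = 0b0001, C4 = 0b1000, C5 = 0b0001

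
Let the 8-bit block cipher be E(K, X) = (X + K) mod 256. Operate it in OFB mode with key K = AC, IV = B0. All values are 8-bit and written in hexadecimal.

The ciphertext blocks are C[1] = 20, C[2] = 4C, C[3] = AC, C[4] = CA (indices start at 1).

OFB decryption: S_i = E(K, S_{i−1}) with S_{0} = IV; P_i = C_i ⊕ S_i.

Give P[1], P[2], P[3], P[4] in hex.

P[1] = 7C, P[2] = 44, P[3] = 18, P[4] = AA

P[1]: S = E(K, B0) = 5C; 20 ⊕ 5C = 7C.
P[2]: S = E(K, 5C) = 08; 4C ⊕ 08 = 44.
P[3]: S = E(K, 08) = B4; AC ⊕ B4 = 18.
P[4]: S = E(K, B4) = 60; CA ⊕ 60 = AA.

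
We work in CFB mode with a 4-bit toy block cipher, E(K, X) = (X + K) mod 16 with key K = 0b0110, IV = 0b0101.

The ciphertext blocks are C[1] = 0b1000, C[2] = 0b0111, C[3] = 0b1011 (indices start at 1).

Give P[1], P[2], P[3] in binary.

CFB decryption: P_i = C_i ⊕ E(K, C_{i−1}), with C_{0} = IV.
P[1]: E(K, 0b0101) = 0b1011; 0b1000 ⊕ 0b1011 = 0b0011.
P[2]: E(K, 0b1000) = 0b1110; 0b0111 ⊕ 0b1110 = 0b1001.
P[3]: E(K, 0b0111) = 0b1101; 0b1011 ⊕ 0b1101 = 0b0110.

P[1] = 0b0011, P[2] = 0b1001, P[3] = 0b0110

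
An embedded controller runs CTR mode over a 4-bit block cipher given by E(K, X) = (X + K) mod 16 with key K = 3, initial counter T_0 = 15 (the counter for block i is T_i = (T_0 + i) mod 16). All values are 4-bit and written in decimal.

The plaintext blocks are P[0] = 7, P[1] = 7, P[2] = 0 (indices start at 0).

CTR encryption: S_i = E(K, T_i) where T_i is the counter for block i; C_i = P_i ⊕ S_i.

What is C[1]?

C[0]: T = 15, S = E(K, T) = 2; 7 ⊕ 2 = 5.
C[1]: T = 0, S = E(K, T) = 3; 7 ⊕ 3 = 4.

C[1] = 4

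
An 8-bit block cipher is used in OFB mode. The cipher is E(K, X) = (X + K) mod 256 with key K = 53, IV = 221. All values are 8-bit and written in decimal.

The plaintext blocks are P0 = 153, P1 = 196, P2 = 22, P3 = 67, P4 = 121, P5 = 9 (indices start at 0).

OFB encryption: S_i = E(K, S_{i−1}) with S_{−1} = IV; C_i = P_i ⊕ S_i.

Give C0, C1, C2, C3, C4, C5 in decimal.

C0 = 139, C1 = 131, C2 = 106, C3 = 242, C4 = 159, C5 = 18

C0: S = E(K, 221) = 18; 153 ⊕ 18 = 139.
C1: S = E(K, 18) = 71; 196 ⊕ 71 = 131.
C2: S = E(K, 71) = 124; 22 ⊕ 124 = 106.
C3: S = E(K, 124) = 177; 67 ⊕ 177 = 242.
C4: S = E(K, 177) = 230; 121 ⊕ 230 = 159.
C5: S = E(K, 230) = 27; 9 ⊕ 27 = 18.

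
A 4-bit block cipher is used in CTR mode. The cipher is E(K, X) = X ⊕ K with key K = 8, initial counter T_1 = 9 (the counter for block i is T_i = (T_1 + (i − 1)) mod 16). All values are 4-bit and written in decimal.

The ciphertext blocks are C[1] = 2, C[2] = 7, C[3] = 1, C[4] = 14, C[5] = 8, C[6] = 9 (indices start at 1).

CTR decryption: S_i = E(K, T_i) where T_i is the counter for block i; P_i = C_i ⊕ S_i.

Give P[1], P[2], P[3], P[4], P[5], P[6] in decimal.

P[1]: T = 9, S = E(K, T) = 1; 2 ⊕ 1 = 3.
P[2]: T = 10, S = E(K, T) = 2; 7 ⊕ 2 = 5.
P[3]: T = 11, S = E(K, T) = 3; 1 ⊕ 3 = 2.
P[4]: T = 12, S = E(K, T) = 4; 14 ⊕ 4 = 10.
P[5]: T = 13, S = E(K, T) = 5; 8 ⊕ 5 = 13.
P[6]: T = 14, S = E(K, T) = 6; 9 ⊕ 6 = 15.

P[1] = 3, P[2] = 5, P[3] = 2, P[4] = 10, P[5] = 13, P[6] = 15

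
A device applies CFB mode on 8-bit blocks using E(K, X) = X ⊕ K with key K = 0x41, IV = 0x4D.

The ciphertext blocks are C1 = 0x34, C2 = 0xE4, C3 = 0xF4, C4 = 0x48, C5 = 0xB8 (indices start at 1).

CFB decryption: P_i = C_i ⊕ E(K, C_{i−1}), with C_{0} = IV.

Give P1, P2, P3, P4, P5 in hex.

P1 = 0x38, P2 = 0x91, P3 = 0x51, P4 = 0xFD, P5 = 0xB1

P1: E(K, 0x4D) = 0x0C; 0x34 ⊕ 0x0C = 0x38.
P2: E(K, 0x34) = 0x75; 0xE4 ⊕ 0x75 = 0x91.
P3: E(K, 0xE4) = 0xA5; 0xF4 ⊕ 0xA5 = 0x51.
P4: E(K, 0xF4) = 0xB5; 0x48 ⊕ 0xB5 = 0xFD.
P5: E(K, 0x48) = 0x09; 0xB8 ⊕ 0x09 = 0xB1.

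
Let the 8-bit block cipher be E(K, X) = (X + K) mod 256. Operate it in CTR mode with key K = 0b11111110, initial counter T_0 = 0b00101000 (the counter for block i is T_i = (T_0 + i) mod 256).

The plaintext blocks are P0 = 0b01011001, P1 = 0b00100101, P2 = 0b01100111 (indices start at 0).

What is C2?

C2 = 0b01001111

CTR encryption: S_i = E(K, T_i) where T_i is the counter for block i; C_i = P_i ⊕ S_i.
C0: T = 0b00101000, S = E(K, T) = 0b00100110; 0b01011001 ⊕ 0b00100110 = 0b01111111.
C1: T = 0b00101001, S = E(K, T) = 0b00100111; 0b00100101 ⊕ 0b00100111 = 0b00000010.
C2: T = 0b00101010, S = E(K, T) = 0b00101000; 0b01100111 ⊕ 0b00101000 = 0b01001111.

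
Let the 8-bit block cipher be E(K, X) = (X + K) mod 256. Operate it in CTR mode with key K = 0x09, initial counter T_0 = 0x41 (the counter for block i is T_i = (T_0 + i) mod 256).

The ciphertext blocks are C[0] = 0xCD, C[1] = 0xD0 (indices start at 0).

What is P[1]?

CTR decryption: S_i = E(K, T_i) where T_i is the counter for block i; P_i = C_i ⊕ S_i.
P[1]: T = 0x42, S = E(K, T) = 0x4B; 0xD0 ⊕ 0x4B = 0x9B.

P[1] = 0x9B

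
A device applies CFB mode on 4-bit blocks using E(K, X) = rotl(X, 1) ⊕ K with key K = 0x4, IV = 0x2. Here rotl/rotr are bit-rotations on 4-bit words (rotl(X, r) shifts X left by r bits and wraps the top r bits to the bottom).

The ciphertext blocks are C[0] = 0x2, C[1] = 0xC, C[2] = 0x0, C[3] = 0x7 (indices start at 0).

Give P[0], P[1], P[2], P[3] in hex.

CFB decryption: P_i = C_i ⊕ E(K, C_{i−1}), with C_{−1} = IV.
P[0]: E(K, 0x2) = 0x0; 0x2 ⊕ 0x0 = 0x2.
P[1]: E(K, 0x2) = 0x0; 0xC ⊕ 0x0 = 0xC.
P[2]: E(K, 0xC) = 0xD; 0x0 ⊕ 0xD = 0xD.
P[3]: E(K, 0x0) = 0x4; 0x7 ⊕ 0x4 = 0x3.

P[0] = 0x2, P[1] = 0xC, P[2] = 0xD, P[3] = 0x3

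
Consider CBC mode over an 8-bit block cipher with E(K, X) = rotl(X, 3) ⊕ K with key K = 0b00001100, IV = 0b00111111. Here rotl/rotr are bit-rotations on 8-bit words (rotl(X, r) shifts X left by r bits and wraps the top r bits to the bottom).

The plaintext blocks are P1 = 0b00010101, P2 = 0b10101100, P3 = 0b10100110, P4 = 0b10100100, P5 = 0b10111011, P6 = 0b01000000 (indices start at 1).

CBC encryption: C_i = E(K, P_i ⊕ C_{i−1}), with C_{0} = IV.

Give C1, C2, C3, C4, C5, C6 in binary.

C1 = 0b01011101, C2 = 0b10000011, C3 = 0b00100101, C4 = 0b00000000, C5 = 0b11010001, C6 = 0b10000000

C1: P1 ⊕ 0b00111111 = 0b00101010; E(K, 0b00101010) = 0b01011101.
C2: P2 ⊕ 0b01011101 = 0b11110001; E(K, 0b11110001) = 0b10000011.
C3: P3 ⊕ 0b10000011 = 0b00100101; E(K, 0b00100101) = 0b00100101.
C4: P4 ⊕ 0b00100101 = 0b10000001; E(K, 0b10000001) = 0b00000000.
C5: P5 ⊕ 0b00000000 = 0b10111011; E(K, 0b10111011) = 0b11010001.
C6: P6 ⊕ 0b11010001 = 0b10010001; E(K, 0b10010001) = 0b10000000.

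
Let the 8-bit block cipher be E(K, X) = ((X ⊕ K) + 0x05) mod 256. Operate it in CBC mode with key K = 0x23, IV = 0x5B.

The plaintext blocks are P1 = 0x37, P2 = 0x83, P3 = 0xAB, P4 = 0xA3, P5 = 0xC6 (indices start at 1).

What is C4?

CBC encryption: C_i = E(K, P_i ⊕ C_{i−1}), with C_{0} = IV.
C1: P1 ⊕ 0x5B = 0x6C; E(K, 0x6C) = 0x54.
C2: P2 ⊕ 0x54 = 0xD7; E(K, 0xD7) = 0xF9.
C3: P3 ⊕ 0xF9 = 0x52; E(K, 0x52) = 0x76.
C4: P4 ⊕ 0x76 = 0xD5; E(K, 0xD5) = 0xFB.

C4 = 0xFB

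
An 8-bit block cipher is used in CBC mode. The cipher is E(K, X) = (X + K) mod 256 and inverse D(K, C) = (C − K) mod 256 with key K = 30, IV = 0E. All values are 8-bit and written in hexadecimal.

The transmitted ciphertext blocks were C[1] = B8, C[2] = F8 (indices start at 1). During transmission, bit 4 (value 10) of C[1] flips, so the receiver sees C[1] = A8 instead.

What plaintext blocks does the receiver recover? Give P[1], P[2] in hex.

P[1] = 76, P[2] = 60

CBC decryption: P_i = D(K, C_i) ⊕ C_{i−1}, with C_{0} = IV.
Only C[1] changed, to A8. In CBC, a change in C_i garbles P_i and flips the same bit in P_{i+1}. Decrypting the received ciphertext:
P[1]: D(K, A8) = 78; 78 ⊕ 0E = 76.
P[2]: D(K, F8) = C8; C8 ⊕ A8 = 60.
Blocks that differ from the original plaintext: P[1], P[2].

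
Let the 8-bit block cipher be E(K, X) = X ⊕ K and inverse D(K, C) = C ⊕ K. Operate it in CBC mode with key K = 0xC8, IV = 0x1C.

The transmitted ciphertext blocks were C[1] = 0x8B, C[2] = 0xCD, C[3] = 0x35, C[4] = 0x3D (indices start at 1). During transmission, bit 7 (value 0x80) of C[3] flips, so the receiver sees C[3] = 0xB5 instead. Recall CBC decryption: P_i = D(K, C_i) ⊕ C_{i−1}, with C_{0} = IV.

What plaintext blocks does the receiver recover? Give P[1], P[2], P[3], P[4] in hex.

Only C[3] changed, to 0xB5. In CBC, a change in C_i garbles P_i and flips the same bit in P_{i+1}. Decrypting the received ciphertext:
P[1]: D(K, 0x8B) = 0x43; 0x43 ⊕ 0x1C = 0x5F.
P[2]: D(K, 0xCD) = 0x05; 0x05 ⊕ 0x8B = 0x8E.
P[3]: D(K, 0xB5) = 0x7D; 0x7D ⊕ 0xCD = 0xB0.
P[4]: D(K, 0x3D) = 0xF5; 0xF5 ⊕ 0xB5 = 0x40.
Blocks that differ from the original plaintext: P[3], P[4].

P[1] = 0x5F, P[2] = 0x8E, P[3] = 0xB0, P[4] = 0x40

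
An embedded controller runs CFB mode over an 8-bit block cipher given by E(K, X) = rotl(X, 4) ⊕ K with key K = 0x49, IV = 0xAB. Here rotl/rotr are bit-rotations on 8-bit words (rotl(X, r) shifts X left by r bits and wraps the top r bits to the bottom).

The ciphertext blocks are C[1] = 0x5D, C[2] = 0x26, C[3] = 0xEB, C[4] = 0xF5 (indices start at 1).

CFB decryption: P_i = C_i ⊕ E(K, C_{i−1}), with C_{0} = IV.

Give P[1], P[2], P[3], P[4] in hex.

P[1]: E(K, 0xAB) = 0xF3; 0x5D ⊕ 0xF3 = 0xAE.
P[2]: E(K, 0x5D) = 0x9C; 0x26 ⊕ 0x9C = 0xBA.
P[3]: E(K, 0x26) = 0x2B; 0xEB ⊕ 0x2B = 0xC0.
P[4]: E(K, 0xEB) = 0xF7; 0xF5 ⊕ 0xF7 = 0x02.

P[1] = 0xAE, P[2] = 0xBA, P[3] = 0xC0, P[4] = 0x02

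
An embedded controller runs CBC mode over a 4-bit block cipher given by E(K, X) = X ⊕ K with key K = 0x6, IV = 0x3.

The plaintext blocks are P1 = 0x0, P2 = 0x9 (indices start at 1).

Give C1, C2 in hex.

CBC encryption: C_i = E(K, P_i ⊕ C_{i−1}), with C_{0} = IV.
C1: P1 ⊕ 0x3 = 0x3; E(K, 0x3) = 0x5.
C2: P2 ⊕ 0x5 = 0xC; E(K, 0xC) = 0xA.

C1 = 0x5, C2 = 0xA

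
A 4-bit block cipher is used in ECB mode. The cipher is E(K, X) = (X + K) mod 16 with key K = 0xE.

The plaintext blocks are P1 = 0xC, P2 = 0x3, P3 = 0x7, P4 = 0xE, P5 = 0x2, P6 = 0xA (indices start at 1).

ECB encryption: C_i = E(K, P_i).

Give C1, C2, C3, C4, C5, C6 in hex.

C1: E(K, 0xC) = 0xA.
C2: E(K, 0x3) = 0x1.
C3: E(K, 0x7) = 0x5.
C4: E(K, 0xE) = 0xC.
C5: E(K, 0x2) = 0x0.
C6: E(K, 0xA) = 0x8.

C1 = 0xA, C2 = 0x1, C3 = 0x5, C4 = 0xC, C5 = 0x0, C6 = 0x8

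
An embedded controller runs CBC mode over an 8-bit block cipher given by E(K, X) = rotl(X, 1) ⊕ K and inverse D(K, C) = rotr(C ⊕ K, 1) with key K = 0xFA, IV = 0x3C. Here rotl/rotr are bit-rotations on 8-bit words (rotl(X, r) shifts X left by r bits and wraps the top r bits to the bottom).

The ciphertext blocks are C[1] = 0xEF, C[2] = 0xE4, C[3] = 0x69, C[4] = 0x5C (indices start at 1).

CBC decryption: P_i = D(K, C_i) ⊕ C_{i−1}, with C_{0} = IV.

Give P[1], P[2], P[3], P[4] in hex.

P[1] = 0xB6, P[2] = 0xE0, P[3] = 0x2D, P[4] = 0x3A

P[1]: D(K, 0xEF) = 0x8A; 0x8A ⊕ 0x3C = 0xB6.
P[2]: D(K, 0xE4) = 0x0F; 0x0F ⊕ 0xEF = 0xE0.
P[3]: D(K, 0x69) = 0xC9; 0xC9 ⊕ 0xE4 = 0x2D.
P[4]: D(K, 0x5C) = 0x53; 0x53 ⊕ 0x69 = 0x3A.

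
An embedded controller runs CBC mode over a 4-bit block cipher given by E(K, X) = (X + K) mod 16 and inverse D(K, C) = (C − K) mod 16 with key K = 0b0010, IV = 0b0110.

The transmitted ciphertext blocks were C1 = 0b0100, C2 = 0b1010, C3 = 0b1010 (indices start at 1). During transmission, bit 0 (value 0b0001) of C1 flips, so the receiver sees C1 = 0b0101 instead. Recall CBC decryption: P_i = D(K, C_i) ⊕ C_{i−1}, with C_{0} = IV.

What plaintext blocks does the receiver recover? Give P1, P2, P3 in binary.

P1 = 0b0101, P2 = 0b1101, P3 = 0b0010

Only C1 changed, to 0b0101. In CBC, a change in C_i garbles P_i and flips the same bit in P_{i+1}. Decrypting the received ciphertext:
P1: D(K, 0b0101) = 0b0011; 0b0011 ⊕ 0b0110 = 0b0101.
P2: D(K, 0b1010) = 0b1000; 0b1000 ⊕ 0b0101 = 0b1101.
P3: D(K, 0b1010) = 0b1000; 0b1000 ⊕ 0b1010 = 0b0010.
Blocks that differ from the original plaintext: P1, P2.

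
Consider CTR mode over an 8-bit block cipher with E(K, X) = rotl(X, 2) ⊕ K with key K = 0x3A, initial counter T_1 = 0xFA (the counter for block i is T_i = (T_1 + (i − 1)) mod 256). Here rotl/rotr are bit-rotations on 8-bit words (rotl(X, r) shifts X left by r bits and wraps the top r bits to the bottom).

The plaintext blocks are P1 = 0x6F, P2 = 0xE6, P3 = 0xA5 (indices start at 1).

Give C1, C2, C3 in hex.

CTR encryption: S_i = E(K, T_i) where T_i is the counter for block i; C_i = P_i ⊕ S_i.
C1: T = 0xFA, S = E(K, T) = 0xD1; 0x6F ⊕ 0xD1 = 0xBE.
C2: T = 0xFB, S = E(K, T) = 0xD5; 0xE6 ⊕ 0xD5 = 0x33.
C3: T = 0xFC, S = E(K, T) = 0xC9; 0xA5 ⊕ 0xC9 = 0x6C.

C1 = 0xBE, C2 = 0x33, C3 = 0x6C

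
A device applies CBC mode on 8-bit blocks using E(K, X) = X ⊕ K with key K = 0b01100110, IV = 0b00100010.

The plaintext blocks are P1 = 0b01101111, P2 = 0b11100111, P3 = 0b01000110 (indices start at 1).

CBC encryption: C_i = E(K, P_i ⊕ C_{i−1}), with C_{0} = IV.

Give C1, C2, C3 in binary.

C1: P1 ⊕ 0b00100010 = 0b01001101; E(K, 0b01001101) = 0b00101011.
C2: P2 ⊕ 0b00101011 = 0b11001100; E(K, 0b11001100) = 0b10101010.
C3: P3 ⊕ 0b10101010 = 0b11101100; E(K, 0b11101100) = 0b10001010.

C1 = 0b00101011, C2 = 0b10101010, C3 = 0b10001010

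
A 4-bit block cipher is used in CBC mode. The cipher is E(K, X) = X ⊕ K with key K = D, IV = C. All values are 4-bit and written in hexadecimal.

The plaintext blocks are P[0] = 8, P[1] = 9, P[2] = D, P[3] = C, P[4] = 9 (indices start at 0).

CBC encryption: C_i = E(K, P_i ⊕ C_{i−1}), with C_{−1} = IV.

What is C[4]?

C[4] = 8

C[0]: P[0] ⊕ C = 4; E(K, 4) = 9.
C[1]: P[1] ⊕ 9 = 0; E(K, 0) = D.
C[2]: P[2] ⊕ D = 0; E(K, 0) = D.
C[3]: P[3] ⊕ D = 1; E(K, 1) = C.
C[4]: P[4] ⊕ C = 5; E(K, 5) = 8.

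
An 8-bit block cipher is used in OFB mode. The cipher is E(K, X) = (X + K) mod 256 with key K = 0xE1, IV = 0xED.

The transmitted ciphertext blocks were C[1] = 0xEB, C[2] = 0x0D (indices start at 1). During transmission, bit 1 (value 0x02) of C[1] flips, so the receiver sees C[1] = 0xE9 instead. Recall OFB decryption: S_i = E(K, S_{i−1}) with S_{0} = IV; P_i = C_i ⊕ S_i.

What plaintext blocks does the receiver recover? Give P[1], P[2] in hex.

Only C[1] changed, to 0xE9. In OFB, a change in C_i flips the same bit in P_i only; the keystream is unaffected. Decrypting the received ciphertext:
P[1]: S = E(K, 0xED) = 0xCE; 0xE9 ⊕ 0xCE = 0x27.
P[2]: S = E(K, 0xCE) = 0xAF; 0x0D ⊕ 0xAF = 0xA2.
Blocks that differ from the original plaintext: P[1].

P[1] = 0x27, P[2] = 0xA2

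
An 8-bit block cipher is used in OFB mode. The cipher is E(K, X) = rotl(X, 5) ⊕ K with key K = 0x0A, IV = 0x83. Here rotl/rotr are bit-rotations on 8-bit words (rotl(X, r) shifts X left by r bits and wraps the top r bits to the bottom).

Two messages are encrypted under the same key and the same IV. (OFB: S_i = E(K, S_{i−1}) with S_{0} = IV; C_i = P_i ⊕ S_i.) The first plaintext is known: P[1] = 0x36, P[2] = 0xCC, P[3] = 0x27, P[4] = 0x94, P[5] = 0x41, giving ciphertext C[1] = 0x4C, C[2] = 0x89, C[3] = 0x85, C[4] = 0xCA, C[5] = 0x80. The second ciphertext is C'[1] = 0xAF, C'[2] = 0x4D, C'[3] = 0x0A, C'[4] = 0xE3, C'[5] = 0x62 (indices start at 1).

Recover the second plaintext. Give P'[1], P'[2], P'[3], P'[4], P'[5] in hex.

P'[1] = 0xD5, P'[2] = 0x08, P'[3] = 0xA8, P'[4] = 0xBD, P'[5] = 0xA3

In OFB with a reused IV, both messages share the same keystream S_i, so C_i ⊕ C'_i = P_i ⊕ P'_i and thus P'_i = P_i ⊕ C_i ⊕ C'_i.
P'[1]: 0x36 ⊕ 0x4C ⊕ 0xAF = 0xD5.
P'[2]: 0xCC ⊕ 0x89 ⊕ 0x4D = 0x08.
P'[3]: 0x27 ⊕ 0x85 ⊕ 0x0A = 0xA8.
P'[4]: 0x94 ⊕ 0xCA ⊕ 0xE3 = 0xBD.
P'[5]: 0x41 ⊕ 0x80 ⊕ 0x62 = 0xA3.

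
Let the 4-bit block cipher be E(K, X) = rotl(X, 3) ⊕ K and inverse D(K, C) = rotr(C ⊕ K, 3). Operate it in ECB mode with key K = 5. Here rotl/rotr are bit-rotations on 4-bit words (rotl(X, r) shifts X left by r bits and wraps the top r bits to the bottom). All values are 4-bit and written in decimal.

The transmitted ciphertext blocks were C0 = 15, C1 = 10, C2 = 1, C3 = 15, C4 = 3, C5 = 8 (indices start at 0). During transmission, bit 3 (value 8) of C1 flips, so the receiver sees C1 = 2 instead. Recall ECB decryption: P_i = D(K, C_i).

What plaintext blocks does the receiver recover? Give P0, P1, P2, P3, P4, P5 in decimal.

P0 = 5, P1 = 14, P2 = 8, P3 = 5, P4 = 12, P5 = 11

Only C1 changed, to 2. In ECB, a change in C_i affects only P_i. Decrypting the received ciphertext:
P0: D(K, 15) = 5.
P1: D(K, 2) = 14.
P2: D(K, 1) = 8.
P3: D(K, 15) = 5.
P4: D(K, 3) = 12.
P5: D(K, 8) = 11.
Blocks that differ from the original plaintext: P1.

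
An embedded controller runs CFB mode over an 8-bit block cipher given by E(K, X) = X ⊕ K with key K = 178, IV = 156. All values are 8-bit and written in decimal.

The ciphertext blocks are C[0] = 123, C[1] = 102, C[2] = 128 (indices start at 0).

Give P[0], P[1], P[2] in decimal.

P[0] = 85, P[1] = 175, P[2] = 84

CFB decryption: P_i = C_i ⊕ E(K, C_{i−1}), with C_{−1} = IV.
P[0]: E(K, 156) = 46; 123 ⊕ 46 = 85.
P[1]: E(K, 123) = 201; 102 ⊕ 201 = 175.
P[2]: E(K, 102) = 212; 128 ⊕ 212 = 84.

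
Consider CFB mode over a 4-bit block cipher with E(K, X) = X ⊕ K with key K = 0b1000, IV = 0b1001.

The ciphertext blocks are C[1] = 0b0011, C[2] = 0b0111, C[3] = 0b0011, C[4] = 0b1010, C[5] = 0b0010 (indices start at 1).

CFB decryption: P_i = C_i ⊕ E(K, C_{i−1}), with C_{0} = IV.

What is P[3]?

P[3] = 0b1100

P[3]: E(K, 0b0111) = 0b1111; 0b0011 ⊕ 0b1111 = 0b1100.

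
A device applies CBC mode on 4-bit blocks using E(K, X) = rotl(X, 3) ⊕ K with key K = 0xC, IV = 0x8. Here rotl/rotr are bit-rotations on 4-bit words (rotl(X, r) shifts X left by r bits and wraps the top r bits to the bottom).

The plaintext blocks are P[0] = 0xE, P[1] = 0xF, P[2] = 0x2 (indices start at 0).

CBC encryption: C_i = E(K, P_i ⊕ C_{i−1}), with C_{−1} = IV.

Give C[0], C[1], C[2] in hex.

C[0]: P[0] ⊕ 0x8 = 0x6; E(K, 0x6) = 0xF.
C[1]: P[1] ⊕ 0xF = 0x0; E(K, 0x0) = 0xC.
C[2]: P[2] ⊕ 0xC = 0xE; E(K, 0xE) = 0xB.

C[0] = 0xF, C[1] = 0xC, C[2] = 0xB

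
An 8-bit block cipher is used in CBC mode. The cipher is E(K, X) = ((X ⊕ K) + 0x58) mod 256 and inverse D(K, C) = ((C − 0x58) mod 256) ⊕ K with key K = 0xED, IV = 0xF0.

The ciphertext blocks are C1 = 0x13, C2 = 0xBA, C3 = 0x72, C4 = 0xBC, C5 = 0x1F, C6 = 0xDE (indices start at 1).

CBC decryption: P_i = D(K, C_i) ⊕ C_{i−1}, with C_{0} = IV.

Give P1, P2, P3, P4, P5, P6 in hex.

P1: D(K, 0x13) = 0x56; 0x56 ⊕ 0xF0 = 0xA6.
P2: D(K, 0xBA) = 0x8F; 0x8F ⊕ 0x13 = 0x9C.
P3: D(K, 0x72) = 0xF7; 0xF7 ⊕ 0xBA = 0x4D.
P4: D(K, 0xBC) = 0x89; 0x89 ⊕ 0x72 = 0xFB.
P5: D(K, 0x1F) = 0x2A; 0x2A ⊕ 0xBC = 0x96.
P6: D(K, 0xDE) = 0x6B; 0x6B ⊕ 0x1F = 0x74.

P1 = 0xA6, P2 = 0x9C, P3 = 0x4D, P4 = 0xFB, P5 = 0x96, P6 = 0x74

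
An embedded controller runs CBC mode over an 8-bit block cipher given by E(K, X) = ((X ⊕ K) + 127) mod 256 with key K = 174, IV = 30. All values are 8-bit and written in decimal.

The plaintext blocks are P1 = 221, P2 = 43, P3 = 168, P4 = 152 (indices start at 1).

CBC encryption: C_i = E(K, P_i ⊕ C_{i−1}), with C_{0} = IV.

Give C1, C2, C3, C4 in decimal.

C1: P1 ⊕ 30 = 195; E(K, 195) = 236.
C2: P2 ⊕ 236 = 199; E(K, 199) = 232.
C3: P3 ⊕ 232 = 64; E(K, 64) = 109.
C4: P4 ⊕ 109 = 245; E(K, 245) = 218.

C1 = 236, C2 = 232, C3 = 109, C4 = 218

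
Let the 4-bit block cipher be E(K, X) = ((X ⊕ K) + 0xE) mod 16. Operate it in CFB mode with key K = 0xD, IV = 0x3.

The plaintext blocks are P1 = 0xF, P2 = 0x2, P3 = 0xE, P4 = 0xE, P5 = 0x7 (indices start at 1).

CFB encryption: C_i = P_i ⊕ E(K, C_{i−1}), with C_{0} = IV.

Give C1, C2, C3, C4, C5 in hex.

C1: E(K, 0x3) = 0xC; 0xF ⊕ 0xC = 0x3.
C2: E(K, 0x3) = 0xC; 0x2 ⊕ 0xC = 0xE.
C3: E(K, 0xE) = 0x1; 0xE ⊕ 0x1 = 0xF.
C4: E(K, 0xF) = 0x0; 0xE ⊕ 0x0 = 0xE.
C5: E(K, 0xE) = 0x1; 0x7 ⊕ 0x1 = 0x6.

C1 = 0x3, C2 = 0xE, C3 = 0xF, C4 = 0xE, C5 = 0x6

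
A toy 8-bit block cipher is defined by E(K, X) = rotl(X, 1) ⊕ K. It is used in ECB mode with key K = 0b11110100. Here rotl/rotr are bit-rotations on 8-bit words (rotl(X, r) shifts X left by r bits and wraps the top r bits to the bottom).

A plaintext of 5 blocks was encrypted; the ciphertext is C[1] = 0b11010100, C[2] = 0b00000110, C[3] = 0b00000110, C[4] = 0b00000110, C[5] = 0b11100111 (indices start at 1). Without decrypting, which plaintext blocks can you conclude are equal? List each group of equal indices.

P[2] = P[3] = P[4]

ECB encrypts each block independently with the same key, so equal ciphertext blocks imply equal plaintext blocks.
C[2] = C[3] = C[4] = 0b00000110, so P[2] = P[3] = P[4].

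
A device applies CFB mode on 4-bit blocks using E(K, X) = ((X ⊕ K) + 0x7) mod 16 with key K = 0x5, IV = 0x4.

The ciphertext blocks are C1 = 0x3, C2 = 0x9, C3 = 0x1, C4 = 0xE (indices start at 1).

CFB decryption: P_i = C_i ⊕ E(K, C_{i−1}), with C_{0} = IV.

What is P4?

P4: E(K, 0x1) = 0xB; 0xE ⊕ 0xB = 0x5.

P4 = 0x5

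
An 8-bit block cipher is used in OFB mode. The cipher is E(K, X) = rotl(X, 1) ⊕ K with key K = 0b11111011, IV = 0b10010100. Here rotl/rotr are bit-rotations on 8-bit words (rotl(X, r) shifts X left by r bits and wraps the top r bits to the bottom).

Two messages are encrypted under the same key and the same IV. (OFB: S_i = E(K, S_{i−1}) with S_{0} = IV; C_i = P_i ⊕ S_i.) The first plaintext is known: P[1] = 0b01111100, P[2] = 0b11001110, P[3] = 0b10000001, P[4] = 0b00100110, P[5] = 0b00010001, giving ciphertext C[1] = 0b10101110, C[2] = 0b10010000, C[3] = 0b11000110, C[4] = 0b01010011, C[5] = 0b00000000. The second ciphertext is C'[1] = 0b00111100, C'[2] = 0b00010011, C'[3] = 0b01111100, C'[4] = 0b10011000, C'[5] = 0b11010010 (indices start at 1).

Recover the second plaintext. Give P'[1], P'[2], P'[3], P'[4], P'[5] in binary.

In OFB with a reused IV, both messages share the same keystream S_i, so C_i ⊕ C'_i = P_i ⊕ P'_i and thus P'_i = P_i ⊕ C_i ⊕ C'_i.
P'[1]: 0b01111100 ⊕ 0b10101110 ⊕ 0b00111100 = 0b11101110.
P'[2]: 0b11001110 ⊕ 0b10010000 ⊕ 0b00010011 = 0b01001101.
P'[3]: 0b10000001 ⊕ 0b11000110 ⊕ 0b01111100 = 0b00111011.
P'[4]: 0b00100110 ⊕ 0b01010011 ⊕ 0b10011000 = 0b11101101.
P'[5]: 0b00010001 ⊕ 0b00000000 ⊕ 0b11010010 = 0b11000011.

P'[1] = 0b11101110, P'[2] = 0b01001101, P'[3] = 0b00111011, P'[4] = 0b11101101, P'[5] = 0b11000011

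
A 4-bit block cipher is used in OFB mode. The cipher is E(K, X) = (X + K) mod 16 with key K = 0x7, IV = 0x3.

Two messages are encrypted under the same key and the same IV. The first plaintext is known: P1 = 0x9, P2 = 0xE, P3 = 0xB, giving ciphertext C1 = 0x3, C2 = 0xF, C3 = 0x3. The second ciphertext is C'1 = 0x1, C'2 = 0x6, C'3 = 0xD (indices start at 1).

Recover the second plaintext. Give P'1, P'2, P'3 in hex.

In OFB with a reused IV, both messages share the same keystream S_i, so C_i ⊕ C'_i = P_i ⊕ P'_i and thus P'_i = P_i ⊕ C_i ⊕ C'_i.
P'1: 0x9 ⊕ 0x3 ⊕ 0x1 = 0xB.
P'2: 0xE ⊕ 0xF ⊕ 0x6 = 0x7.
P'3: 0xB ⊕ 0x3 ⊕ 0xD = 0x5.

P'1 = 0xB, P'2 = 0x7, P'3 = 0x5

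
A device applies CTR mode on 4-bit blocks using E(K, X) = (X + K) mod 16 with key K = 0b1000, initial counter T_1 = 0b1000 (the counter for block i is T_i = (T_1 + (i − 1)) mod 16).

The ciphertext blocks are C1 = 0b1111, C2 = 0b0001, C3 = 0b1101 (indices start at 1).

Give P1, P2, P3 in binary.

CTR decryption: S_i = E(K, T_i) where T_i is the counter for block i; P_i = C_i ⊕ S_i.
P1: T = 0b1000, S = E(K, T) = 0b0000; 0b1111 ⊕ 0b0000 = 0b1111.
P2: T = 0b1001, S = E(K, T) = 0b0001; 0b0001 ⊕ 0b0001 = 0b0000.
P3: T = 0b1010, S = E(K, T) = 0b0010; 0b1101 ⊕ 0b0010 = 0b1111.

P1 = 0b1111, P2 = 0b0000, P3 = 0b1111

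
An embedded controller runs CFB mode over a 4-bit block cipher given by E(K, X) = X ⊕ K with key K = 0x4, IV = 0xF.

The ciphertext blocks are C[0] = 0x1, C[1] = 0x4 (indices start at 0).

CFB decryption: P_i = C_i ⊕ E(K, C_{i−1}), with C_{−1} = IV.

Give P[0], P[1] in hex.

P[0]: E(K, 0xF) = 0xB; 0x1 ⊕ 0xB = 0xA.
P[1]: E(K, 0x1) = 0x5; 0x4 ⊕ 0x5 = 0x1.

P[0] = 0xA, P[1] = 0x1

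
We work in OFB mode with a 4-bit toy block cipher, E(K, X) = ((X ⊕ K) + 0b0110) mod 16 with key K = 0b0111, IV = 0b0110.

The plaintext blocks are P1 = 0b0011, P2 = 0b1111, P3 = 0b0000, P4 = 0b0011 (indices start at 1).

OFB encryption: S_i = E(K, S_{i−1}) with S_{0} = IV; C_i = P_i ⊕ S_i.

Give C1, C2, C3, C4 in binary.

C1 = 0b0100, C2 = 0b1001, C3 = 0b0111, C4 = 0b0101

C1: S = E(K, 0b0110) = 0b0111; 0b0011 ⊕ 0b0111 = 0b0100.
C2: S = E(K, 0b0111) = 0b0110; 0b1111 ⊕ 0b0110 = 0b1001.
C3: S = E(K, 0b0110) = 0b0111; 0b0000 ⊕ 0b0111 = 0b0111.
C4: S = E(K, 0b0111) = 0b0110; 0b0011 ⊕ 0b0110 = 0b0101.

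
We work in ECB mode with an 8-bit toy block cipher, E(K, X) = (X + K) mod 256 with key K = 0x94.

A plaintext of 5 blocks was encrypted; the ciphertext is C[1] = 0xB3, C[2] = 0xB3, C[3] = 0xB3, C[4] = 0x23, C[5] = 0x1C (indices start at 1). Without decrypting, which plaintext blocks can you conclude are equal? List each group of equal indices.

P[1] = P[2] = P[3]

ECB encrypts each block independently with the same key, so equal ciphertext blocks imply equal plaintext blocks.
C[1] = C[2] = C[3] = 0xB3, so P[1] = P[2] = P[3].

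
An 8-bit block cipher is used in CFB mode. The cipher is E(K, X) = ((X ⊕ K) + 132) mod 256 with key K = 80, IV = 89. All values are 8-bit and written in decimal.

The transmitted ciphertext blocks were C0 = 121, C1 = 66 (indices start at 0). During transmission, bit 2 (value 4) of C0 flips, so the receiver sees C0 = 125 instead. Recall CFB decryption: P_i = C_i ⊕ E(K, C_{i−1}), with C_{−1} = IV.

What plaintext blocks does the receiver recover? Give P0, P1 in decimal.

Only C0 changed, to 125. In CFB, a change in C_i flips the same bit in P_i and garbles P_{i+1}. Decrypting the received ciphertext:
P0: E(K, 89) = 141; 125 ⊕ 141 = 240.
P1: E(K, 125) = 177; 66 ⊕ 177 = 243.
Blocks that differ from the original plaintext: P0, P1.

P0 = 240, P1 = 243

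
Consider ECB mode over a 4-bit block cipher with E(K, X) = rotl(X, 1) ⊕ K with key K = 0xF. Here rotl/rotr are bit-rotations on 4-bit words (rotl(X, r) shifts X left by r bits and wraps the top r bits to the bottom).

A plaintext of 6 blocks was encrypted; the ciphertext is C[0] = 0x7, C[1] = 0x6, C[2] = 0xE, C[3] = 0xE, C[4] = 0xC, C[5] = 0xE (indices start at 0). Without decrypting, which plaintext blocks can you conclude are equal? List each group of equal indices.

P[2] = P[3] = P[5]

ECB encrypts each block independently with the same key, so equal ciphertext blocks imply equal plaintext blocks.
C[2] = C[3] = C[5] = 0xE, so P[2] = P[3] = P[5].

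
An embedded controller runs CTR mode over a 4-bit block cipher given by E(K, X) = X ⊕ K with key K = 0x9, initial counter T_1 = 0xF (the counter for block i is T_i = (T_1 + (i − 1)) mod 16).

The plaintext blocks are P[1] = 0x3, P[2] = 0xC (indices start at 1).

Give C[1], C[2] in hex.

CTR encryption: S_i = E(K, T_i) where T_i is the counter for block i; C_i = P_i ⊕ S_i.
C[1]: T = 0xF, S = E(K, T) = 0x6; 0x3 ⊕ 0x6 = 0x5.
C[2]: T = 0x0, S = E(K, T) = 0x9; 0xC ⊕ 0x9 = 0x5.

C[1] = 0x5, C[2] = 0x5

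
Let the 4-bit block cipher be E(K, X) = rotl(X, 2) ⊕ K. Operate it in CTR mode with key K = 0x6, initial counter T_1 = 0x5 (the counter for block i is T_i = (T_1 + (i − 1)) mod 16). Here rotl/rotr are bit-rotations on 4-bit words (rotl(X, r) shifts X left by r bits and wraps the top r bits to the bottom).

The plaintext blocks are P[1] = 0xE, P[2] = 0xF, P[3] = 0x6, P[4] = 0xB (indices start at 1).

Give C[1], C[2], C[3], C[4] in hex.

CTR encryption: S_i = E(K, T_i) where T_i is the counter for block i; C_i = P_i ⊕ S_i.
C[1]: T = 0x5, S = E(K, T) = 0x3; 0xE ⊕ 0x3 = 0xD.
C[2]: T = 0x6, S = E(K, T) = 0xF; 0xF ⊕ 0xF = 0x0.
C[3]: T = 0x7, S = E(K, T) = 0xB; 0x6 ⊕ 0xB = 0xD.
C[4]: T = 0x8, S = E(K, T) = 0x4; 0xB ⊕ 0x4 = 0xF.

C[1] = 0xD, C[2] = 0x0, C[3] = 0xD, C[4] = 0xF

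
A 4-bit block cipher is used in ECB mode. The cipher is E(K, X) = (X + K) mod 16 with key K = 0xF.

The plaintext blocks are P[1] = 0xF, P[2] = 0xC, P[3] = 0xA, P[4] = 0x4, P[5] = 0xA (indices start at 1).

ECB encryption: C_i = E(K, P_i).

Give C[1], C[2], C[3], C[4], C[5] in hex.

C[1] = 0xE, C[2] = 0xB, C[3] = 0x9, C[4] = 0x3, C[5] = 0x9

C[1]: E(K, 0xF) = 0xE.
C[2]: E(K, 0xC) = 0xB.
C[3]: E(K, 0xA) = 0x9.
C[4]: E(K, 0x4) = 0x3.
C[5]: E(K, 0xA) = 0x9.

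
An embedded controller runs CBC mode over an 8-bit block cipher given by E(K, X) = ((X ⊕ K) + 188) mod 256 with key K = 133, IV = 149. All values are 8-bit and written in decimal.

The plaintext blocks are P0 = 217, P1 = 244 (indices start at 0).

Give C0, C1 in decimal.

CBC encryption: C_i = E(K, P_i ⊕ C_{i−1}), with C_{−1} = IV.
C0: P0 ⊕ 149 = 76; E(K, 76) = 133.
C1: P1 ⊕ 133 = 113; E(K, 113) = 176.

C0 = 133, C1 = 176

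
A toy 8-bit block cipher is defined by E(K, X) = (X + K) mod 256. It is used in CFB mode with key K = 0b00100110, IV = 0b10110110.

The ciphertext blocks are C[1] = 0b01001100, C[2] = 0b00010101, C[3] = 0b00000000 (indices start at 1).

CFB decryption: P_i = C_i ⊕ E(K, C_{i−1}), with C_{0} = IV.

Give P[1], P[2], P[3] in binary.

P[1]: E(K, 0b10110110) = 0b11011100; 0b01001100 ⊕ 0b11011100 = 0b10010000.
P[2]: E(K, 0b01001100) = 0b01110010; 0b00010101 ⊕ 0b01110010 = 0b01100111.
P[3]: E(K, 0b00010101) = 0b00111011; 0b00000000 ⊕ 0b00111011 = 0b00111011.

P[1] = 0b10010000, P[2] = 0b01100111, P[3] = 0b00111011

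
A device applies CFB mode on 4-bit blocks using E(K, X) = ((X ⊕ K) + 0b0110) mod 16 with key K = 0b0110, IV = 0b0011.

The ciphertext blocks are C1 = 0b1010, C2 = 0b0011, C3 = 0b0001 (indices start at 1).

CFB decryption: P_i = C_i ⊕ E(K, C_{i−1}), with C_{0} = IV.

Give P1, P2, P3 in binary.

P1 = 0b0001, P2 = 0b0001, P3 = 0b1010

P1: E(K, 0b0011) = 0b1011; 0b1010 ⊕ 0b1011 = 0b0001.
P2: E(K, 0b1010) = 0b0010; 0b0011 ⊕ 0b0010 = 0b0001.
P3: E(K, 0b0011) = 0b1011; 0b0001 ⊕ 0b1011 = 0b1010.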